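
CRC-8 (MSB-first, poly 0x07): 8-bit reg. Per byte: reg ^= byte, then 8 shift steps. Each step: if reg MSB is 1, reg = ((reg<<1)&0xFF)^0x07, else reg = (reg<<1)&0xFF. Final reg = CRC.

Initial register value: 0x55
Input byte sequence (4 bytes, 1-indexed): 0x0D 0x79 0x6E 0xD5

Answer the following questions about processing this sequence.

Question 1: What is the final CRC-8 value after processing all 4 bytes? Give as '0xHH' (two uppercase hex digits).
Answer: 0x17

Derivation:
After byte 1 (0x0D): reg=0x8F
After byte 2 (0x79): reg=0xCC
After byte 3 (0x6E): reg=0x67
After byte 4 (0xD5): reg=0x17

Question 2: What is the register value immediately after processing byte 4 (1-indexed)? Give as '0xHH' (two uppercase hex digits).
Answer: 0x17

Derivation:
After byte 1 (0x0D): reg=0x8F
After byte 2 (0x79): reg=0xCC
After byte 3 (0x6E): reg=0x67
After byte 4 (0xD5): reg=0x17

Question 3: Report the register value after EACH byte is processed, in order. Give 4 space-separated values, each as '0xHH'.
0x8F 0xCC 0x67 0x17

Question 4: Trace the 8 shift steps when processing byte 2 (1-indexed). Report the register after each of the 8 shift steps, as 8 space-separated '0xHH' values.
After byte 1 (0x0D): reg=0x8F
Register before byte 2: 0x8F
After XOR with byte 0x79: 0xF6

Answer: 0xEB 0xD1 0xA5 0x4D 0x9A 0x33 0x66 0xCC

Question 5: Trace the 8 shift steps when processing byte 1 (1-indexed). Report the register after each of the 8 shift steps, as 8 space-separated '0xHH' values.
Register before byte 1: 0x55
After XOR with byte 0x0D: 0x58

Answer: 0xB0 0x67 0xCE 0x9B 0x31 0x62 0xC4 0x8F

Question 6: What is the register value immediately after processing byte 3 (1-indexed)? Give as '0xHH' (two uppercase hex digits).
Answer: 0x67

Derivation:
After byte 1 (0x0D): reg=0x8F
After byte 2 (0x79): reg=0xCC
After byte 3 (0x6E): reg=0x67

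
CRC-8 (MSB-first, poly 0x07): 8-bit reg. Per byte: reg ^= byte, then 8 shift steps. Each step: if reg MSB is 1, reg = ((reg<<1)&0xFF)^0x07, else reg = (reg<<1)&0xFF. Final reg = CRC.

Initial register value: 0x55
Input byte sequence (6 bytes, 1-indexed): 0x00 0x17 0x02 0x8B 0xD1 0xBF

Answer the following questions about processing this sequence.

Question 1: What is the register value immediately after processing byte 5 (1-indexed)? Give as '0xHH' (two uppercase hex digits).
After byte 1 (0x00): reg=0xAC
After byte 2 (0x17): reg=0x28
After byte 3 (0x02): reg=0xD6
After byte 4 (0x8B): reg=0x94
After byte 5 (0xD1): reg=0xDC

Answer: 0xDC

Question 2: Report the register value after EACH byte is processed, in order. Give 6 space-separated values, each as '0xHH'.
0xAC 0x28 0xD6 0x94 0xDC 0x2E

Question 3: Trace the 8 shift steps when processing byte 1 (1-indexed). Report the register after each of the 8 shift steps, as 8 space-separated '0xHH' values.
Answer: 0xAA 0x53 0xA6 0x4B 0x96 0x2B 0x56 0xAC

Derivation:
Register before byte 1: 0x55
After XOR with byte 0x00: 0x55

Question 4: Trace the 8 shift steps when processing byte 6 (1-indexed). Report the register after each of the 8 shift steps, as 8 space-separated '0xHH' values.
Answer: 0xC6 0x8B 0x11 0x22 0x44 0x88 0x17 0x2E

Derivation:
After byte 1 (0x00): reg=0xAC
After byte 2 (0x17): reg=0x28
After byte 3 (0x02): reg=0xD6
After byte 4 (0x8B): reg=0x94
After byte 5 (0xD1): reg=0xDC
Register before byte 6: 0xDC
After XOR with byte 0xBF: 0x63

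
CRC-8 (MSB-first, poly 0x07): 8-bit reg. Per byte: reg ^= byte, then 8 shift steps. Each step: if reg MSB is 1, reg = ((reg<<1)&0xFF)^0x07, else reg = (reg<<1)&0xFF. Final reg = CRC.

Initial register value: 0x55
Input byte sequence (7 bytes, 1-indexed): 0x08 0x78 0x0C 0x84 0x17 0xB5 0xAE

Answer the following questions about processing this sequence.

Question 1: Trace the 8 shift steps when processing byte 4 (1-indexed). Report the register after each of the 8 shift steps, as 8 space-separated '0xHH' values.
Answer: 0x3E 0x7C 0xF8 0xF7 0xE9 0xD5 0xAD 0x5D

Derivation:
After byte 1 (0x08): reg=0x94
After byte 2 (0x78): reg=0x8A
After byte 3 (0x0C): reg=0x9B
Register before byte 4: 0x9B
After XOR with byte 0x84: 0x1F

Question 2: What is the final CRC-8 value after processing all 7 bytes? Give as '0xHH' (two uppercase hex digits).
Answer: 0x4C

Derivation:
After byte 1 (0x08): reg=0x94
After byte 2 (0x78): reg=0x8A
After byte 3 (0x0C): reg=0x9B
After byte 4 (0x84): reg=0x5D
After byte 5 (0x17): reg=0xF1
After byte 6 (0xB5): reg=0xDB
After byte 7 (0xAE): reg=0x4C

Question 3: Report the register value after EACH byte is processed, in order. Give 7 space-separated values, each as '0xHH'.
0x94 0x8A 0x9B 0x5D 0xF1 0xDB 0x4C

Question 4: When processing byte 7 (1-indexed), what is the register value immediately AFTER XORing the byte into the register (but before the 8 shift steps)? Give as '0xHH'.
Register before byte 7: 0xDB
Byte 7: 0xAE
0xDB XOR 0xAE = 0x75

Answer: 0x75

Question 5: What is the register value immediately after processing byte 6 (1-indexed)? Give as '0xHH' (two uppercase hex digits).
After byte 1 (0x08): reg=0x94
After byte 2 (0x78): reg=0x8A
After byte 3 (0x0C): reg=0x9B
After byte 4 (0x84): reg=0x5D
After byte 5 (0x17): reg=0xF1
After byte 6 (0xB5): reg=0xDB

Answer: 0xDB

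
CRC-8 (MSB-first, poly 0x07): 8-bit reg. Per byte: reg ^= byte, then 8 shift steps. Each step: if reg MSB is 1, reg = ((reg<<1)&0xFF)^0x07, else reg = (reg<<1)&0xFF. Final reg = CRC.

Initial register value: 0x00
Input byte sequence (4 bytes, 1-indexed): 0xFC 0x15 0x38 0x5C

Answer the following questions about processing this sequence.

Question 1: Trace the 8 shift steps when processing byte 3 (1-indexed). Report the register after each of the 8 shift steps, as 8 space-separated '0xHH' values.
Answer: 0x71 0xE2 0xC3 0x81 0x05 0x0A 0x14 0x28

Derivation:
After byte 1 (0xFC): reg=0xFA
After byte 2 (0x15): reg=0x83
Register before byte 3: 0x83
After XOR with byte 0x38: 0xBB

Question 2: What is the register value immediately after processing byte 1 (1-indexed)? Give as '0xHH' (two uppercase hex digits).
Answer: 0xFA

Derivation:
After byte 1 (0xFC): reg=0xFA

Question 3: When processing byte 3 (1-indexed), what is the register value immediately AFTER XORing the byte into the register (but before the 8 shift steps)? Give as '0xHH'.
Register before byte 3: 0x83
Byte 3: 0x38
0x83 XOR 0x38 = 0xBB

Answer: 0xBB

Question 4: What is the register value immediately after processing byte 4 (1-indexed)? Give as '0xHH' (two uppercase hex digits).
After byte 1 (0xFC): reg=0xFA
After byte 2 (0x15): reg=0x83
After byte 3 (0x38): reg=0x28
After byte 4 (0x5C): reg=0x4B

Answer: 0x4B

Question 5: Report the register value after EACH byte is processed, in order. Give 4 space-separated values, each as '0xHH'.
0xFA 0x83 0x28 0x4B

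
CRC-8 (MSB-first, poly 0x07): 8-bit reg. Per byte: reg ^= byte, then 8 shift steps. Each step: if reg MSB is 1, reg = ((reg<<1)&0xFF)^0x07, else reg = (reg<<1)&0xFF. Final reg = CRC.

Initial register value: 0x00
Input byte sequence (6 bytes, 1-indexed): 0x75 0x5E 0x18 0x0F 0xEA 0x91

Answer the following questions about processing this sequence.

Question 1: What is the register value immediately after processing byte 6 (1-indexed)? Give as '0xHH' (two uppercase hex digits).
After byte 1 (0x75): reg=0x4C
After byte 2 (0x5E): reg=0x7E
After byte 3 (0x18): reg=0x35
After byte 4 (0x0F): reg=0xA6
After byte 5 (0xEA): reg=0xE3
After byte 6 (0x91): reg=0x59

Answer: 0x59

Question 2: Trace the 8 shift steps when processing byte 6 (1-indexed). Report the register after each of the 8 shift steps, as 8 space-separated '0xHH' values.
After byte 1 (0x75): reg=0x4C
After byte 2 (0x5E): reg=0x7E
After byte 3 (0x18): reg=0x35
After byte 4 (0x0F): reg=0xA6
After byte 5 (0xEA): reg=0xE3
Register before byte 6: 0xE3
After XOR with byte 0x91: 0x72

Answer: 0xE4 0xCF 0x99 0x35 0x6A 0xD4 0xAF 0x59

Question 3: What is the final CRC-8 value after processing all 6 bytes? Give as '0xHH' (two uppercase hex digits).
Answer: 0x59

Derivation:
After byte 1 (0x75): reg=0x4C
After byte 2 (0x5E): reg=0x7E
After byte 3 (0x18): reg=0x35
After byte 4 (0x0F): reg=0xA6
After byte 5 (0xEA): reg=0xE3
After byte 6 (0x91): reg=0x59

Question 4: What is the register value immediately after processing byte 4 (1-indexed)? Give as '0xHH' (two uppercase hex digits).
Answer: 0xA6

Derivation:
After byte 1 (0x75): reg=0x4C
After byte 2 (0x5E): reg=0x7E
After byte 3 (0x18): reg=0x35
After byte 4 (0x0F): reg=0xA6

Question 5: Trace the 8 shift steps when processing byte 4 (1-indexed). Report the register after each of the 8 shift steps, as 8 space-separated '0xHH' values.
Answer: 0x74 0xE8 0xD7 0xA9 0x55 0xAA 0x53 0xA6

Derivation:
After byte 1 (0x75): reg=0x4C
After byte 2 (0x5E): reg=0x7E
After byte 3 (0x18): reg=0x35
Register before byte 4: 0x35
After XOR with byte 0x0F: 0x3A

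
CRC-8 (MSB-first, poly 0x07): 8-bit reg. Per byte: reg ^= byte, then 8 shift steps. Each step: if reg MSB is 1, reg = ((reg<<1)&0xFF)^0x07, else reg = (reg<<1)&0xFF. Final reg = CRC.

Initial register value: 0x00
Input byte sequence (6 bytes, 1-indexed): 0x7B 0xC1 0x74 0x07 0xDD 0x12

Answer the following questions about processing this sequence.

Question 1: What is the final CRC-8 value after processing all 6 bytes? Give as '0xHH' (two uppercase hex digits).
After byte 1 (0x7B): reg=0x66
After byte 2 (0xC1): reg=0x7C
After byte 3 (0x74): reg=0x38
After byte 4 (0x07): reg=0xBD
After byte 5 (0xDD): reg=0x27
After byte 6 (0x12): reg=0x8B

Answer: 0x8B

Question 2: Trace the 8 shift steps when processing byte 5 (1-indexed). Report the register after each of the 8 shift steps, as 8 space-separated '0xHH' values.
Answer: 0xC0 0x87 0x09 0x12 0x24 0x48 0x90 0x27

Derivation:
After byte 1 (0x7B): reg=0x66
After byte 2 (0xC1): reg=0x7C
After byte 3 (0x74): reg=0x38
After byte 4 (0x07): reg=0xBD
Register before byte 5: 0xBD
After XOR with byte 0xDD: 0x60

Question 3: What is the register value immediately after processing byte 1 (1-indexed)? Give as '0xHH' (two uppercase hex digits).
Answer: 0x66

Derivation:
After byte 1 (0x7B): reg=0x66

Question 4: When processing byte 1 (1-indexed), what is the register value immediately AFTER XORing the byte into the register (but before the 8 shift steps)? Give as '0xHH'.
Register before byte 1: 0x00
Byte 1: 0x7B
0x00 XOR 0x7B = 0x7B

Answer: 0x7B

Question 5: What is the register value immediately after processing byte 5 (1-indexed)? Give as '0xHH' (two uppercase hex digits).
Answer: 0x27

Derivation:
After byte 1 (0x7B): reg=0x66
After byte 2 (0xC1): reg=0x7C
After byte 3 (0x74): reg=0x38
After byte 4 (0x07): reg=0xBD
After byte 5 (0xDD): reg=0x27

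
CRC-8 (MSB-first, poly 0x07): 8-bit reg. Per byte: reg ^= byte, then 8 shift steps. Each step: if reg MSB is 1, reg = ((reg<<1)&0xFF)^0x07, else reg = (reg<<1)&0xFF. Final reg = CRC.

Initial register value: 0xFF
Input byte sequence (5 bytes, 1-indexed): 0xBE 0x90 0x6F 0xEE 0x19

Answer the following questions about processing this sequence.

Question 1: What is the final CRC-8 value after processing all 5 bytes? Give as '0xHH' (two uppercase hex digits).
After byte 1 (0xBE): reg=0xC0
After byte 2 (0x90): reg=0xB7
After byte 3 (0x6F): reg=0x06
After byte 4 (0xEE): reg=0x96
After byte 5 (0x19): reg=0xA4

Answer: 0xA4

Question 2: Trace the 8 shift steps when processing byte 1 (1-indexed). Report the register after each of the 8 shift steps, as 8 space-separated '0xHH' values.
Answer: 0x82 0x03 0x06 0x0C 0x18 0x30 0x60 0xC0

Derivation:
Register before byte 1: 0xFF
After XOR with byte 0xBE: 0x41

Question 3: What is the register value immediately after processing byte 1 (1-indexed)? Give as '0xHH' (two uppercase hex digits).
After byte 1 (0xBE): reg=0xC0

Answer: 0xC0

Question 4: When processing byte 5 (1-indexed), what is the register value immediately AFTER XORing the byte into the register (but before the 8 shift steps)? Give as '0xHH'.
Register before byte 5: 0x96
Byte 5: 0x19
0x96 XOR 0x19 = 0x8F

Answer: 0x8F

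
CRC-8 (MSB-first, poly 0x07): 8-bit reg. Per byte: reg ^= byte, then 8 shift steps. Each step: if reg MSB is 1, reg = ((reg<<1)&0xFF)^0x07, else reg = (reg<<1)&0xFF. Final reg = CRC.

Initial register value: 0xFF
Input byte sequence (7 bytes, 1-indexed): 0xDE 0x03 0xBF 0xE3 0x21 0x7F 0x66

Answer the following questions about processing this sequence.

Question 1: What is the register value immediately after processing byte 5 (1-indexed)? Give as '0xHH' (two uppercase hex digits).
Answer: 0x0A

Derivation:
After byte 1 (0xDE): reg=0xE7
After byte 2 (0x03): reg=0xB2
After byte 3 (0xBF): reg=0x23
After byte 4 (0xE3): reg=0x4E
After byte 5 (0x21): reg=0x0A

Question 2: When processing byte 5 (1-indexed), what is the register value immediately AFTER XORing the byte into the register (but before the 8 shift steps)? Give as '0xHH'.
Answer: 0x6F

Derivation:
Register before byte 5: 0x4E
Byte 5: 0x21
0x4E XOR 0x21 = 0x6F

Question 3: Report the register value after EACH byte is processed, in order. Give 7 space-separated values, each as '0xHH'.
0xE7 0xB2 0x23 0x4E 0x0A 0x4C 0xD6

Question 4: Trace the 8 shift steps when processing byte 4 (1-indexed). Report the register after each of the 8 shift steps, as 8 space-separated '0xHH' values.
Answer: 0x87 0x09 0x12 0x24 0x48 0x90 0x27 0x4E

Derivation:
After byte 1 (0xDE): reg=0xE7
After byte 2 (0x03): reg=0xB2
After byte 3 (0xBF): reg=0x23
Register before byte 4: 0x23
After XOR with byte 0xE3: 0xC0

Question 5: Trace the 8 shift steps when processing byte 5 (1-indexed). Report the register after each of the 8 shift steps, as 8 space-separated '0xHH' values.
Answer: 0xDE 0xBB 0x71 0xE2 0xC3 0x81 0x05 0x0A

Derivation:
After byte 1 (0xDE): reg=0xE7
After byte 2 (0x03): reg=0xB2
After byte 3 (0xBF): reg=0x23
After byte 4 (0xE3): reg=0x4E
Register before byte 5: 0x4E
After XOR with byte 0x21: 0x6F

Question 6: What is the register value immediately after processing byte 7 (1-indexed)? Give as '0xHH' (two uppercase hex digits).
Answer: 0xD6

Derivation:
After byte 1 (0xDE): reg=0xE7
After byte 2 (0x03): reg=0xB2
After byte 3 (0xBF): reg=0x23
After byte 4 (0xE3): reg=0x4E
After byte 5 (0x21): reg=0x0A
After byte 6 (0x7F): reg=0x4C
After byte 7 (0x66): reg=0xD6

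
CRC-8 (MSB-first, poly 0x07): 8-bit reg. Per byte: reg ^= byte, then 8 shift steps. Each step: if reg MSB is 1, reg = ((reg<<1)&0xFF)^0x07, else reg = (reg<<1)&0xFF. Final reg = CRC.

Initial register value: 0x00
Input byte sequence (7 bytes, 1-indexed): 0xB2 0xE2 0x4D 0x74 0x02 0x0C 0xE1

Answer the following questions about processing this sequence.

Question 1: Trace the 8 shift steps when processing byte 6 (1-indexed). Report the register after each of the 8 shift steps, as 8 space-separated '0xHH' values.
After byte 1 (0xB2): reg=0x17
After byte 2 (0xE2): reg=0xC5
After byte 3 (0x4D): reg=0xB1
After byte 4 (0x74): reg=0x55
After byte 5 (0x02): reg=0xA2
Register before byte 6: 0xA2
After XOR with byte 0x0C: 0xAE

Answer: 0x5B 0xB6 0x6B 0xD6 0xAB 0x51 0xA2 0x43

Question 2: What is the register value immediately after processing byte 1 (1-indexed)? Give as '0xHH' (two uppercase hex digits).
Answer: 0x17

Derivation:
After byte 1 (0xB2): reg=0x17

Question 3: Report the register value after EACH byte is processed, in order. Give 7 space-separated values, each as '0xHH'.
0x17 0xC5 0xB1 0x55 0xA2 0x43 0x67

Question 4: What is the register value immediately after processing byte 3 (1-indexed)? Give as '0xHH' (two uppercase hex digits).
After byte 1 (0xB2): reg=0x17
After byte 2 (0xE2): reg=0xC5
After byte 3 (0x4D): reg=0xB1

Answer: 0xB1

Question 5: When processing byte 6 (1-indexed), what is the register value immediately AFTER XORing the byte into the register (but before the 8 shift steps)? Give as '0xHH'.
Register before byte 6: 0xA2
Byte 6: 0x0C
0xA2 XOR 0x0C = 0xAE

Answer: 0xAE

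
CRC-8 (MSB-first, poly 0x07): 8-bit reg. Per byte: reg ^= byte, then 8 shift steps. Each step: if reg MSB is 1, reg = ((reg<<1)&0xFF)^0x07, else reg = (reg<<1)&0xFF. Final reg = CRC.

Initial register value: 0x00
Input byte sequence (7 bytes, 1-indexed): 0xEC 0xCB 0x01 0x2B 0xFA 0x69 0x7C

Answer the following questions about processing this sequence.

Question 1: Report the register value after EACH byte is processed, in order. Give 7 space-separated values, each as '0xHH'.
0x8A 0xC0 0x49 0x29 0x37 0x9D 0xA9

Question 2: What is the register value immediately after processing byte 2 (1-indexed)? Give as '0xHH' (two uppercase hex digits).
After byte 1 (0xEC): reg=0x8A
After byte 2 (0xCB): reg=0xC0

Answer: 0xC0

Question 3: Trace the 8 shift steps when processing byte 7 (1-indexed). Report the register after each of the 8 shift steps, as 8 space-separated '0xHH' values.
After byte 1 (0xEC): reg=0x8A
After byte 2 (0xCB): reg=0xC0
After byte 3 (0x01): reg=0x49
After byte 4 (0x2B): reg=0x29
After byte 5 (0xFA): reg=0x37
After byte 6 (0x69): reg=0x9D
Register before byte 7: 0x9D
After XOR with byte 0x7C: 0xE1

Answer: 0xC5 0x8D 0x1D 0x3A 0x74 0xE8 0xD7 0xA9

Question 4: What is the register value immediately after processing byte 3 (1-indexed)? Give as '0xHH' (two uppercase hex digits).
Answer: 0x49

Derivation:
After byte 1 (0xEC): reg=0x8A
After byte 2 (0xCB): reg=0xC0
After byte 3 (0x01): reg=0x49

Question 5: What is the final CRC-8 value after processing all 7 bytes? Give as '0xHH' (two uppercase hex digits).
Answer: 0xA9

Derivation:
After byte 1 (0xEC): reg=0x8A
After byte 2 (0xCB): reg=0xC0
After byte 3 (0x01): reg=0x49
After byte 4 (0x2B): reg=0x29
After byte 5 (0xFA): reg=0x37
After byte 6 (0x69): reg=0x9D
After byte 7 (0x7C): reg=0xA9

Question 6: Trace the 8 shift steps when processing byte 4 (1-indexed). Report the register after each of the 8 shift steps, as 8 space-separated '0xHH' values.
After byte 1 (0xEC): reg=0x8A
After byte 2 (0xCB): reg=0xC0
After byte 3 (0x01): reg=0x49
Register before byte 4: 0x49
After XOR with byte 0x2B: 0x62

Answer: 0xC4 0x8F 0x19 0x32 0x64 0xC8 0x97 0x29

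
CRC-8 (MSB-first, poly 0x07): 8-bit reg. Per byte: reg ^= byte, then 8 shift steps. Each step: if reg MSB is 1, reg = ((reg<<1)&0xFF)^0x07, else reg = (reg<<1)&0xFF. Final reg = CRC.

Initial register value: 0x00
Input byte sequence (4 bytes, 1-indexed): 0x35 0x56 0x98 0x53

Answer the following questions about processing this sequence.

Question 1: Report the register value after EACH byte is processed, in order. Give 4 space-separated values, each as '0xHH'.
0x8B 0x1D 0x92 0x49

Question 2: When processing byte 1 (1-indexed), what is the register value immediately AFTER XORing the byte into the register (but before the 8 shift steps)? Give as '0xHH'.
Answer: 0x35

Derivation:
Register before byte 1: 0x00
Byte 1: 0x35
0x00 XOR 0x35 = 0x35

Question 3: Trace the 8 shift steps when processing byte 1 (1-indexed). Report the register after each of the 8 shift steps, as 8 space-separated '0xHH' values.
Register before byte 1: 0x00
After XOR with byte 0x35: 0x35

Answer: 0x6A 0xD4 0xAF 0x59 0xB2 0x63 0xC6 0x8B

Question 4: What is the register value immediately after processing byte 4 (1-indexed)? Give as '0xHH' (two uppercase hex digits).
After byte 1 (0x35): reg=0x8B
After byte 2 (0x56): reg=0x1D
After byte 3 (0x98): reg=0x92
After byte 4 (0x53): reg=0x49

Answer: 0x49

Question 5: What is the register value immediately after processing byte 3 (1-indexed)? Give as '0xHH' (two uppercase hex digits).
After byte 1 (0x35): reg=0x8B
After byte 2 (0x56): reg=0x1D
After byte 3 (0x98): reg=0x92

Answer: 0x92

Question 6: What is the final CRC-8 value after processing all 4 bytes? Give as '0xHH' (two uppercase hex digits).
Answer: 0x49

Derivation:
After byte 1 (0x35): reg=0x8B
After byte 2 (0x56): reg=0x1D
After byte 3 (0x98): reg=0x92
After byte 4 (0x53): reg=0x49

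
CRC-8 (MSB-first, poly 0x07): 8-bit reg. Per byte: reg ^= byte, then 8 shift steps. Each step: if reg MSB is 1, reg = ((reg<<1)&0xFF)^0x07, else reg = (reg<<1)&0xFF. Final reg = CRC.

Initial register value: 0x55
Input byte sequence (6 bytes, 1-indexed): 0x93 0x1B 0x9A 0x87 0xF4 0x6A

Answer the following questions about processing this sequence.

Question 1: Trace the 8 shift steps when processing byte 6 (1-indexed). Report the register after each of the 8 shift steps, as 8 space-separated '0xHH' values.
Answer: 0x43 0x86 0x0B 0x16 0x2C 0x58 0xB0 0x67

Derivation:
After byte 1 (0x93): reg=0x5C
After byte 2 (0x1B): reg=0xD2
After byte 3 (0x9A): reg=0xFF
After byte 4 (0x87): reg=0x6F
After byte 5 (0xF4): reg=0xC8
Register before byte 6: 0xC8
After XOR with byte 0x6A: 0xA2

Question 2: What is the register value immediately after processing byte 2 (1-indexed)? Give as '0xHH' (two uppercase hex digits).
After byte 1 (0x93): reg=0x5C
After byte 2 (0x1B): reg=0xD2

Answer: 0xD2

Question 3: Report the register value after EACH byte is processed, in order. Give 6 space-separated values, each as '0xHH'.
0x5C 0xD2 0xFF 0x6F 0xC8 0x67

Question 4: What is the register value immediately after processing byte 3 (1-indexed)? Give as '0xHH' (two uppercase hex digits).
Answer: 0xFF

Derivation:
After byte 1 (0x93): reg=0x5C
After byte 2 (0x1B): reg=0xD2
After byte 3 (0x9A): reg=0xFF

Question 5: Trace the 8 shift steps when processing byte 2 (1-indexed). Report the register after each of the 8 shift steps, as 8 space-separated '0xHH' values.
After byte 1 (0x93): reg=0x5C
Register before byte 2: 0x5C
After XOR with byte 0x1B: 0x47

Answer: 0x8E 0x1B 0x36 0x6C 0xD8 0xB7 0x69 0xD2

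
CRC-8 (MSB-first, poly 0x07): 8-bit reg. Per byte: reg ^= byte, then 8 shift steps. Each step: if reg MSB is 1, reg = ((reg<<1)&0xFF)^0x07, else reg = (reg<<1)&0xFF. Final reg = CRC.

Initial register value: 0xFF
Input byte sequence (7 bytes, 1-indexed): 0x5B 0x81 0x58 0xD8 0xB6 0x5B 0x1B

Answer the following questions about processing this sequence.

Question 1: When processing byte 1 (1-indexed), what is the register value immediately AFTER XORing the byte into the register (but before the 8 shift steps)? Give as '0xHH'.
Answer: 0xA4

Derivation:
Register before byte 1: 0xFF
Byte 1: 0x5B
0xFF XOR 0x5B = 0xA4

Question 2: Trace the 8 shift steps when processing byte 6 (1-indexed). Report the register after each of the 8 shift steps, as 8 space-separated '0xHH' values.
After byte 1 (0x5B): reg=0x75
After byte 2 (0x81): reg=0xC2
After byte 3 (0x58): reg=0xCF
After byte 4 (0xD8): reg=0x65
After byte 5 (0xB6): reg=0x37
Register before byte 6: 0x37
After XOR with byte 0x5B: 0x6C

Answer: 0xD8 0xB7 0x69 0xD2 0xA3 0x41 0x82 0x03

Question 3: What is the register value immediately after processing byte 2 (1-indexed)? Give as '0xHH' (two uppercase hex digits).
After byte 1 (0x5B): reg=0x75
After byte 2 (0x81): reg=0xC2

Answer: 0xC2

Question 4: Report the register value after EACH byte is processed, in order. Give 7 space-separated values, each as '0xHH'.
0x75 0xC2 0xCF 0x65 0x37 0x03 0x48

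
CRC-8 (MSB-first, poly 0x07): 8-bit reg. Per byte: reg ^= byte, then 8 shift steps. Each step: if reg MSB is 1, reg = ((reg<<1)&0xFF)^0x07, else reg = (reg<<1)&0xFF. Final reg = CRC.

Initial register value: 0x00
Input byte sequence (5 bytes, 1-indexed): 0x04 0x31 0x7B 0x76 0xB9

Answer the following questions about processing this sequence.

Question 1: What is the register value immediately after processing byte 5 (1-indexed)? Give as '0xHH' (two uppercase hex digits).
Answer: 0x41

Derivation:
After byte 1 (0x04): reg=0x1C
After byte 2 (0x31): reg=0xC3
After byte 3 (0x7B): reg=0x21
After byte 4 (0x76): reg=0xA2
After byte 5 (0xB9): reg=0x41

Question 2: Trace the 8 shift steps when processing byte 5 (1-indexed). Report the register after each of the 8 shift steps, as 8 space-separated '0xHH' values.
Answer: 0x36 0x6C 0xD8 0xB7 0x69 0xD2 0xA3 0x41

Derivation:
After byte 1 (0x04): reg=0x1C
After byte 2 (0x31): reg=0xC3
After byte 3 (0x7B): reg=0x21
After byte 4 (0x76): reg=0xA2
Register before byte 5: 0xA2
After XOR with byte 0xB9: 0x1B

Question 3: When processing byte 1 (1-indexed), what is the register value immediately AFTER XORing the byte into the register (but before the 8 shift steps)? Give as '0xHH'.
Register before byte 1: 0x00
Byte 1: 0x04
0x00 XOR 0x04 = 0x04

Answer: 0x04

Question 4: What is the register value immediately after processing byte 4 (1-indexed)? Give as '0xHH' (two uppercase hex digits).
After byte 1 (0x04): reg=0x1C
After byte 2 (0x31): reg=0xC3
After byte 3 (0x7B): reg=0x21
After byte 4 (0x76): reg=0xA2

Answer: 0xA2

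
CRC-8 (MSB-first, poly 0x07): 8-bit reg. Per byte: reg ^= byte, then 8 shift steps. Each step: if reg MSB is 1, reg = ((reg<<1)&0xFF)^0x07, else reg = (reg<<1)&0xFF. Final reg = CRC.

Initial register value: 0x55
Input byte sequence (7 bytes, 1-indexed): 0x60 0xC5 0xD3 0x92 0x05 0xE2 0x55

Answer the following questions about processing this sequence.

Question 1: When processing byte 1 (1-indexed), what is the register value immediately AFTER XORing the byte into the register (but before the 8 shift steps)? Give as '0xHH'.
Register before byte 1: 0x55
Byte 1: 0x60
0x55 XOR 0x60 = 0x35

Answer: 0x35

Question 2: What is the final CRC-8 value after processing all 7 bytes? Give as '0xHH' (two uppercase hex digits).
After byte 1 (0x60): reg=0x8B
After byte 2 (0xC5): reg=0xED
After byte 3 (0xD3): reg=0xBA
After byte 4 (0x92): reg=0xD8
After byte 5 (0x05): reg=0x1D
After byte 6 (0xE2): reg=0xF3
After byte 7 (0x55): reg=0x7B

Answer: 0x7B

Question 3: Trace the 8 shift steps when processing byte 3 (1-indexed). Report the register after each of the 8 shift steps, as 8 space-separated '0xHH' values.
Answer: 0x7C 0xF8 0xF7 0xE9 0xD5 0xAD 0x5D 0xBA

Derivation:
After byte 1 (0x60): reg=0x8B
After byte 2 (0xC5): reg=0xED
Register before byte 3: 0xED
After XOR with byte 0xD3: 0x3E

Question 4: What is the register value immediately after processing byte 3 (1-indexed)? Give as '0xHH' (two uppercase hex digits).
Answer: 0xBA

Derivation:
After byte 1 (0x60): reg=0x8B
After byte 2 (0xC5): reg=0xED
After byte 3 (0xD3): reg=0xBA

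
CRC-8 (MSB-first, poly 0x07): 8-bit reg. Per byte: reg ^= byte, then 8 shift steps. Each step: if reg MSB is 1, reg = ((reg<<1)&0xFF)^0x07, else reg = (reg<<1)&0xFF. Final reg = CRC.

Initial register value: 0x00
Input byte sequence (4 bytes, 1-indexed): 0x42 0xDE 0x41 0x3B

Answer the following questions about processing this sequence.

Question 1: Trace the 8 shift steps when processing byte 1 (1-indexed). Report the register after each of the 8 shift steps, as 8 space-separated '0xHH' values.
Register before byte 1: 0x00
After XOR with byte 0x42: 0x42

Answer: 0x84 0x0F 0x1E 0x3C 0x78 0xF0 0xE7 0xC9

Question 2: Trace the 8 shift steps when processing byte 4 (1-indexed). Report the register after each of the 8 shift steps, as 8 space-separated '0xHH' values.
After byte 1 (0x42): reg=0xC9
After byte 2 (0xDE): reg=0x65
After byte 3 (0x41): reg=0xFC
Register before byte 4: 0xFC
After XOR with byte 0x3B: 0xC7

Answer: 0x89 0x15 0x2A 0x54 0xA8 0x57 0xAE 0x5B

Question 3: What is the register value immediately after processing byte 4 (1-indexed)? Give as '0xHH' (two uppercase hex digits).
After byte 1 (0x42): reg=0xC9
After byte 2 (0xDE): reg=0x65
After byte 3 (0x41): reg=0xFC
After byte 4 (0x3B): reg=0x5B

Answer: 0x5B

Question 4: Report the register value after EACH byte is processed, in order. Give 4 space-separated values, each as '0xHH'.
0xC9 0x65 0xFC 0x5B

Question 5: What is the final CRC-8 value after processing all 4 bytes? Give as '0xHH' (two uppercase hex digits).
Answer: 0x5B

Derivation:
After byte 1 (0x42): reg=0xC9
After byte 2 (0xDE): reg=0x65
After byte 3 (0x41): reg=0xFC
After byte 4 (0x3B): reg=0x5B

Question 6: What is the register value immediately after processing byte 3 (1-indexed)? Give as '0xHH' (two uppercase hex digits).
Answer: 0xFC

Derivation:
After byte 1 (0x42): reg=0xC9
After byte 2 (0xDE): reg=0x65
After byte 3 (0x41): reg=0xFC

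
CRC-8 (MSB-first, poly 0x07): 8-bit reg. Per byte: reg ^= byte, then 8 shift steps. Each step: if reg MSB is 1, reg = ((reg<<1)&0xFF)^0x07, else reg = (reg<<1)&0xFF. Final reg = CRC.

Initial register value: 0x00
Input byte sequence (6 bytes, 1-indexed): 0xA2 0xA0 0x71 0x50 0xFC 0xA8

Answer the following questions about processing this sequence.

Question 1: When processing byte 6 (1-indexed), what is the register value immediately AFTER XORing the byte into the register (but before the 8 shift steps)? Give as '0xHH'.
Register before byte 6: 0x32
Byte 6: 0xA8
0x32 XOR 0xA8 = 0x9A

Answer: 0x9A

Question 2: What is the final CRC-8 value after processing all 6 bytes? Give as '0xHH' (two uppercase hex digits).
Answer: 0xCF

Derivation:
After byte 1 (0xA2): reg=0x67
After byte 2 (0xA0): reg=0x5B
After byte 3 (0x71): reg=0xD6
After byte 4 (0x50): reg=0x9B
After byte 5 (0xFC): reg=0x32
After byte 6 (0xA8): reg=0xCF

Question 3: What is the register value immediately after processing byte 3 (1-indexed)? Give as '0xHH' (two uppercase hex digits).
After byte 1 (0xA2): reg=0x67
After byte 2 (0xA0): reg=0x5B
After byte 3 (0x71): reg=0xD6

Answer: 0xD6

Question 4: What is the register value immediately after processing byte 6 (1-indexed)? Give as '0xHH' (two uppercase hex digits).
Answer: 0xCF

Derivation:
After byte 1 (0xA2): reg=0x67
After byte 2 (0xA0): reg=0x5B
After byte 3 (0x71): reg=0xD6
After byte 4 (0x50): reg=0x9B
After byte 5 (0xFC): reg=0x32
After byte 6 (0xA8): reg=0xCF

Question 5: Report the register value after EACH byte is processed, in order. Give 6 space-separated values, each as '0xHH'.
0x67 0x5B 0xD6 0x9B 0x32 0xCF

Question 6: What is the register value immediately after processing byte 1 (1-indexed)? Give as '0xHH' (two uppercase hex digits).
Answer: 0x67

Derivation:
After byte 1 (0xA2): reg=0x67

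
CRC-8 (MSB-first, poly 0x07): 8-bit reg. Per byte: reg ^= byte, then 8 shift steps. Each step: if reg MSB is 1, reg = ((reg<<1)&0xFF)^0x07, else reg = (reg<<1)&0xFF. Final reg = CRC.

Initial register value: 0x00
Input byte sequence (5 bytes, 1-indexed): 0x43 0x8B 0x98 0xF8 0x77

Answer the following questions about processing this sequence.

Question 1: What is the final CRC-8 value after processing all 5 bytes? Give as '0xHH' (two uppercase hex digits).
After byte 1 (0x43): reg=0xCE
After byte 2 (0x8B): reg=0xDC
After byte 3 (0x98): reg=0xDB
After byte 4 (0xF8): reg=0xE9
After byte 5 (0x77): reg=0xD3

Answer: 0xD3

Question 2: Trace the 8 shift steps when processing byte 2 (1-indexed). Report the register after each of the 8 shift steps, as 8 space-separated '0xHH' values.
Answer: 0x8A 0x13 0x26 0x4C 0x98 0x37 0x6E 0xDC

Derivation:
After byte 1 (0x43): reg=0xCE
Register before byte 2: 0xCE
After XOR with byte 0x8B: 0x45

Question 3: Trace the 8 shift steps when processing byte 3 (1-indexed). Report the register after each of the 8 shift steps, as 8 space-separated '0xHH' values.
After byte 1 (0x43): reg=0xCE
After byte 2 (0x8B): reg=0xDC
Register before byte 3: 0xDC
After XOR with byte 0x98: 0x44

Answer: 0x88 0x17 0x2E 0x5C 0xB8 0x77 0xEE 0xDB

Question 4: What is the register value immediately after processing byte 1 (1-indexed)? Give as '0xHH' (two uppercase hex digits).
Answer: 0xCE

Derivation:
After byte 1 (0x43): reg=0xCE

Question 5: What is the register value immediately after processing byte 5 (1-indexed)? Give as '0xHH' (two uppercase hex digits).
Answer: 0xD3

Derivation:
After byte 1 (0x43): reg=0xCE
After byte 2 (0x8B): reg=0xDC
After byte 3 (0x98): reg=0xDB
After byte 4 (0xF8): reg=0xE9
After byte 5 (0x77): reg=0xD3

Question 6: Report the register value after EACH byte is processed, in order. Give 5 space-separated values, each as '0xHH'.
0xCE 0xDC 0xDB 0xE9 0xD3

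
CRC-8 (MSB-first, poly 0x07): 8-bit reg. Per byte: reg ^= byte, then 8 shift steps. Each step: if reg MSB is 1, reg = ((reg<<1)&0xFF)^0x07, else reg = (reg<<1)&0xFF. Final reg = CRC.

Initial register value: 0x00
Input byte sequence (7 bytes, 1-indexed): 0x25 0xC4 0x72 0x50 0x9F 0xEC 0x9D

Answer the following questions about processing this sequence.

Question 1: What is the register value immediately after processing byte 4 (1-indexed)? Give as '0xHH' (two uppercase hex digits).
Answer: 0x99

Derivation:
After byte 1 (0x25): reg=0xFB
After byte 2 (0xC4): reg=0xBD
After byte 3 (0x72): reg=0x63
After byte 4 (0x50): reg=0x99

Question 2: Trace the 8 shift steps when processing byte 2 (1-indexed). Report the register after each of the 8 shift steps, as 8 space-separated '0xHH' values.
After byte 1 (0x25): reg=0xFB
Register before byte 2: 0xFB
After XOR with byte 0xC4: 0x3F

Answer: 0x7E 0xFC 0xFF 0xF9 0xF5 0xED 0xDD 0xBD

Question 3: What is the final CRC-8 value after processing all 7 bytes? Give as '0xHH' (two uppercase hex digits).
Answer: 0x18

Derivation:
After byte 1 (0x25): reg=0xFB
After byte 2 (0xC4): reg=0xBD
After byte 3 (0x72): reg=0x63
After byte 4 (0x50): reg=0x99
After byte 5 (0x9F): reg=0x12
After byte 6 (0xEC): reg=0xF4
After byte 7 (0x9D): reg=0x18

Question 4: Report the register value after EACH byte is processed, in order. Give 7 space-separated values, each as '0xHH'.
0xFB 0xBD 0x63 0x99 0x12 0xF4 0x18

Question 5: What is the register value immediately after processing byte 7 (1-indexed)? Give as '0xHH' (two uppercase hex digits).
Answer: 0x18

Derivation:
After byte 1 (0x25): reg=0xFB
After byte 2 (0xC4): reg=0xBD
After byte 3 (0x72): reg=0x63
After byte 4 (0x50): reg=0x99
After byte 5 (0x9F): reg=0x12
After byte 6 (0xEC): reg=0xF4
After byte 7 (0x9D): reg=0x18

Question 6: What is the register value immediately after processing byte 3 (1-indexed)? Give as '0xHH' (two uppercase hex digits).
After byte 1 (0x25): reg=0xFB
After byte 2 (0xC4): reg=0xBD
After byte 3 (0x72): reg=0x63

Answer: 0x63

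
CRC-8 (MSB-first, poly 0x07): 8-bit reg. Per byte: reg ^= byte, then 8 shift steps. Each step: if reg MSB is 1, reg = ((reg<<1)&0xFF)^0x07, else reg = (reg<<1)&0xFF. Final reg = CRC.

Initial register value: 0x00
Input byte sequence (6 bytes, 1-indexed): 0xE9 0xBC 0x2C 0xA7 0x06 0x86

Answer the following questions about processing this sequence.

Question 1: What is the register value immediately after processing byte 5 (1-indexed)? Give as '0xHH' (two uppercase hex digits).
After byte 1 (0xE9): reg=0x91
After byte 2 (0xBC): reg=0xC3
After byte 3 (0x2C): reg=0x83
After byte 4 (0xA7): reg=0xFC
After byte 5 (0x06): reg=0xE8

Answer: 0xE8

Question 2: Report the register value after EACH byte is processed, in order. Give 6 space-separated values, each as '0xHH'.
0x91 0xC3 0x83 0xFC 0xE8 0x0D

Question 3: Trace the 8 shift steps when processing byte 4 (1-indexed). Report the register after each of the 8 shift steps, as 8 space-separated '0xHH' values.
After byte 1 (0xE9): reg=0x91
After byte 2 (0xBC): reg=0xC3
After byte 3 (0x2C): reg=0x83
Register before byte 4: 0x83
After XOR with byte 0xA7: 0x24

Answer: 0x48 0x90 0x27 0x4E 0x9C 0x3F 0x7E 0xFC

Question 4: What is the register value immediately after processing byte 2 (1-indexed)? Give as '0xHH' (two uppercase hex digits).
Answer: 0xC3

Derivation:
After byte 1 (0xE9): reg=0x91
After byte 2 (0xBC): reg=0xC3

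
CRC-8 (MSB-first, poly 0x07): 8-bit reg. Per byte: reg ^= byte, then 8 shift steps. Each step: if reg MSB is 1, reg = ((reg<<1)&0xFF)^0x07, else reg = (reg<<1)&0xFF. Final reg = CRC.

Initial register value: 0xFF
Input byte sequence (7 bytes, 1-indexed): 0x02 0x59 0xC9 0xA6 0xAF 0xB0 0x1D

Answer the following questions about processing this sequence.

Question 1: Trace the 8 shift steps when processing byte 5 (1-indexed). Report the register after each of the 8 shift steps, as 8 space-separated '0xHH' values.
After byte 1 (0x02): reg=0xFD
After byte 2 (0x59): reg=0x75
After byte 3 (0xC9): reg=0x3D
After byte 4 (0xA6): reg=0xC8
Register before byte 5: 0xC8
After XOR with byte 0xAF: 0x67

Answer: 0xCE 0x9B 0x31 0x62 0xC4 0x8F 0x19 0x32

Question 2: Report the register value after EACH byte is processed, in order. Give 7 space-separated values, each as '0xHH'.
0xFD 0x75 0x3D 0xC8 0x32 0x87 0xCF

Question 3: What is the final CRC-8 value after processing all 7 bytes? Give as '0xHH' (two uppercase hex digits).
Answer: 0xCF

Derivation:
After byte 1 (0x02): reg=0xFD
After byte 2 (0x59): reg=0x75
After byte 3 (0xC9): reg=0x3D
After byte 4 (0xA6): reg=0xC8
After byte 5 (0xAF): reg=0x32
After byte 6 (0xB0): reg=0x87
After byte 7 (0x1D): reg=0xCF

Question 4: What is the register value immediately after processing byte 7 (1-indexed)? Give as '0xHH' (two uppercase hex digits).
Answer: 0xCF

Derivation:
After byte 1 (0x02): reg=0xFD
After byte 2 (0x59): reg=0x75
After byte 3 (0xC9): reg=0x3D
After byte 4 (0xA6): reg=0xC8
After byte 5 (0xAF): reg=0x32
After byte 6 (0xB0): reg=0x87
After byte 7 (0x1D): reg=0xCF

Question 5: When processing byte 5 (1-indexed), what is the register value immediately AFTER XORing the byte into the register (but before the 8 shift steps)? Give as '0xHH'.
Register before byte 5: 0xC8
Byte 5: 0xAF
0xC8 XOR 0xAF = 0x67

Answer: 0x67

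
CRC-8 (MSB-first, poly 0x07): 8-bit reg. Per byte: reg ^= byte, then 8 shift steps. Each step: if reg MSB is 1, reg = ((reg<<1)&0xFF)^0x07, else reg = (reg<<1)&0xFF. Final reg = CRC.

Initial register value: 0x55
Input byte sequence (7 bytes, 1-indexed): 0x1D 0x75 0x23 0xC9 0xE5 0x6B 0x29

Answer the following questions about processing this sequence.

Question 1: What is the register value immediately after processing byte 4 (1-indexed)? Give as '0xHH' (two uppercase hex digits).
Answer: 0x6C

Derivation:
After byte 1 (0x1D): reg=0xFF
After byte 2 (0x75): reg=0xBF
After byte 3 (0x23): reg=0xDD
After byte 4 (0xC9): reg=0x6C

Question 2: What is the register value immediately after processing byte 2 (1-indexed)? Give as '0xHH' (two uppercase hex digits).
Answer: 0xBF

Derivation:
After byte 1 (0x1D): reg=0xFF
After byte 2 (0x75): reg=0xBF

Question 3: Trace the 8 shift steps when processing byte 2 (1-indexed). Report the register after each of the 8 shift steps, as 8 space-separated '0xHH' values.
Answer: 0x13 0x26 0x4C 0x98 0x37 0x6E 0xDC 0xBF

Derivation:
After byte 1 (0x1D): reg=0xFF
Register before byte 2: 0xFF
After XOR with byte 0x75: 0x8A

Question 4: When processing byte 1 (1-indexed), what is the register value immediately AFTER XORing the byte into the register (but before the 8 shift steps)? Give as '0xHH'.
Answer: 0x48

Derivation:
Register before byte 1: 0x55
Byte 1: 0x1D
0x55 XOR 0x1D = 0x48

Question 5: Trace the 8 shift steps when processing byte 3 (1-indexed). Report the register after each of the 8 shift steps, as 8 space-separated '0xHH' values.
Answer: 0x3F 0x7E 0xFC 0xFF 0xF9 0xF5 0xED 0xDD

Derivation:
After byte 1 (0x1D): reg=0xFF
After byte 2 (0x75): reg=0xBF
Register before byte 3: 0xBF
After XOR with byte 0x23: 0x9C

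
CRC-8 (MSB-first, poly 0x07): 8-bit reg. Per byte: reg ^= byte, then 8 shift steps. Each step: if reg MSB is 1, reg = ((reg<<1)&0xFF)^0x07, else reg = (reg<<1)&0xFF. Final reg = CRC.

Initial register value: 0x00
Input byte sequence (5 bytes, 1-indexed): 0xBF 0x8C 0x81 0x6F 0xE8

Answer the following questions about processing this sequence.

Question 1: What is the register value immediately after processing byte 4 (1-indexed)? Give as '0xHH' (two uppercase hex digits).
Answer: 0x12

Derivation:
After byte 1 (0xBF): reg=0x34
After byte 2 (0x8C): reg=0x21
After byte 3 (0x81): reg=0x69
After byte 4 (0x6F): reg=0x12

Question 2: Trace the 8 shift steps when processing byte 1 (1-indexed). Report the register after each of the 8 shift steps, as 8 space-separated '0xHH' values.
Register before byte 1: 0x00
After XOR with byte 0xBF: 0xBF

Answer: 0x79 0xF2 0xE3 0xC1 0x85 0x0D 0x1A 0x34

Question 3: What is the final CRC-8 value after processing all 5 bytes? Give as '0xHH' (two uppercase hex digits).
Answer: 0xE8

Derivation:
After byte 1 (0xBF): reg=0x34
After byte 2 (0x8C): reg=0x21
After byte 3 (0x81): reg=0x69
After byte 4 (0x6F): reg=0x12
After byte 5 (0xE8): reg=0xE8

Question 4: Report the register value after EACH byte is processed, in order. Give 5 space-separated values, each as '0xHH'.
0x34 0x21 0x69 0x12 0xE8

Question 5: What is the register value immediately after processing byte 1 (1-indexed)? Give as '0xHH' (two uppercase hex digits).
Answer: 0x34

Derivation:
After byte 1 (0xBF): reg=0x34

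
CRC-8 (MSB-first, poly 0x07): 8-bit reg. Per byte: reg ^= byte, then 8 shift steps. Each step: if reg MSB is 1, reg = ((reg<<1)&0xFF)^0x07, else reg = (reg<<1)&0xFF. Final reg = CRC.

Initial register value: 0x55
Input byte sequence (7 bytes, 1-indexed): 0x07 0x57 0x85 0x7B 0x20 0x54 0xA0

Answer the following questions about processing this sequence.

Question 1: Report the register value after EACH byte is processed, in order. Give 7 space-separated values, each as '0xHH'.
0xB9 0x84 0x07 0x73 0xBE 0x98 0xA8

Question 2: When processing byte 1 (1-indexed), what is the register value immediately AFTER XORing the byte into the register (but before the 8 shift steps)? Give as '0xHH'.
Answer: 0x52

Derivation:
Register before byte 1: 0x55
Byte 1: 0x07
0x55 XOR 0x07 = 0x52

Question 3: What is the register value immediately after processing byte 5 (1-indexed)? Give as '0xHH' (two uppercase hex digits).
After byte 1 (0x07): reg=0xB9
After byte 2 (0x57): reg=0x84
After byte 3 (0x85): reg=0x07
After byte 4 (0x7B): reg=0x73
After byte 5 (0x20): reg=0xBE

Answer: 0xBE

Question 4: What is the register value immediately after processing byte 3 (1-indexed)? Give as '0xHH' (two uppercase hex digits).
After byte 1 (0x07): reg=0xB9
After byte 2 (0x57): reg=0x84
After byte 3 (0x85): reg=0x07

Answer: 0x07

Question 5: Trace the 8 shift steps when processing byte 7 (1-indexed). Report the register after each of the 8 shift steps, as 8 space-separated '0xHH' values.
Answer: 0x70 0xE0 0xC7 0x89 0x15 0x2A 0x54 0xA8

Derivation:
After byte 1 (0x07): reg=0xB9
After byte 2 (0x57): reg=0x84
After byte 3 (0x85): reg=0x07
After byte 4 (0x7B): reg=0x73
After byte 5 (0x20): reg=0xBE
After byte 6 (0x54): reg=0x98
Register before byte 7: 0x98
After XOR with byte 0xA0: 0x38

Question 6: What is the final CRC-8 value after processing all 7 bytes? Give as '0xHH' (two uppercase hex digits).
Answer: 0xA8

Derivation:
After byte 1 (0x07): reg=0xB9
After byte 2 (0x57): reg=0x84
After byte 3 (0x85): reg=0x07
After byte 4 (0x7B): reg=0x73
After byte 5 (0x20): reg=0xBE
After byte 6 (0x54): reg=0x98
After byte 7 (0xA0): reg=0xA8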